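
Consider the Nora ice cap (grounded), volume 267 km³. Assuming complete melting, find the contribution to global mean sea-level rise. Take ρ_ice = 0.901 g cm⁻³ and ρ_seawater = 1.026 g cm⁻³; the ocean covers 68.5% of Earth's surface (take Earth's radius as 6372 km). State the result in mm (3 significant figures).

Nora: 267 km³ × (901/1026) = 234.5 km³ of water.
Spread over 3.50×10^14 m² of ocean, Δh = 2.345×10^11 / 3.50×10^14 = 6.71×10^-4 m = 0.671 mm.

≈ 0.671 mm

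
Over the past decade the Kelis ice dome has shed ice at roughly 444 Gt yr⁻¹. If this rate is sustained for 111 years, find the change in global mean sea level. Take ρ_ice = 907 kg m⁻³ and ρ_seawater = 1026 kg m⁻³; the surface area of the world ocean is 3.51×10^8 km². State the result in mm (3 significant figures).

≈ 137 mm

Total mass lost = 444 Gt/yr × 111 yr = 4.928×10^4 Gt = 4.928×10^16 kg.
ρ_w = 1026 kg m⁻³, so water volume = 4.928×10^16 / 1026 = 4.804×10^13 m³.
Δh = 4.804×10^13 / 3.51×10^14 = 0.137 m = 137 mm.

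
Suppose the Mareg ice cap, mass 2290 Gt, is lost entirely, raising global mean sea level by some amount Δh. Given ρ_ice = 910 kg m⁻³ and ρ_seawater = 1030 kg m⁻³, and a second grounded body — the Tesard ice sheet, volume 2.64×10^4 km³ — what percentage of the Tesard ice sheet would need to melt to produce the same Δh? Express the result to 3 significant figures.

≈ 9.53 %

Equal sea-level rise means equal mass of meltwater, i.e. equal mass of ice lost.
Ice mass of Mareg: 2.290×10^15 kg; ice mass of Tesard: 2.402×10^16 kg.
Fraction required = 2.290×10^15 / 2.402×10^16 = 0.0953 → 9.53 %.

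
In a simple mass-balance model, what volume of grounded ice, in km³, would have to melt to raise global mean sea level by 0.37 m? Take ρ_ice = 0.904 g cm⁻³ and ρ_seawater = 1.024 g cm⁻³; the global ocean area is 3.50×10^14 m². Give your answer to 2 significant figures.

≈ 1.5×10^5 km³

Required water volume = Δh × A = 0.37 m × 3.50×10^14 m² = 1.295×10^14 m³ = 1.295×10^5 km³.
Ice volume = water volume × ρ_w/ρ_ice = 1.295×10^5 × 1024/904 = 1.5×10^5 km³.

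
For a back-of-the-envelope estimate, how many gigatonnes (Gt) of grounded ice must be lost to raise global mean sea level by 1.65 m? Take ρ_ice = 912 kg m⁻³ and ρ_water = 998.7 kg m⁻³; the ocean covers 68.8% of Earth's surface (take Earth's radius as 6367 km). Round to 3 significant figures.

Required water volume = Δh × A = 1.65 m × 3.50×10^14 m² = 5.783×10^14 m³.
ρ_w = 998.7 kg m⁻³, so the mass of water = 5.783×10^14 m³ × 998.7 kg m⁻³ = 5.775×10^17 kg = 5.78×10^5 Gt (and the same mass of ice, by conservation).

≈ 5.78×10^5 Gt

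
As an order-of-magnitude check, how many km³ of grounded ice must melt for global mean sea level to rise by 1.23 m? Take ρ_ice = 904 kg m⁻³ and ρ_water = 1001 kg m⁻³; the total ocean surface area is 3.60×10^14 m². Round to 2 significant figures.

Required water volume = Δh × A = 1.23 m × 3.60×10^14 m² = 4.428×10^14 m³ = 4.428×10^5 km³.
Ice volume = water volume × ρ_w/ρ_ice = 4.428×10^5 × 1001/904 = 4.9×10^5 km³.

≈ 4.9×10^5 km³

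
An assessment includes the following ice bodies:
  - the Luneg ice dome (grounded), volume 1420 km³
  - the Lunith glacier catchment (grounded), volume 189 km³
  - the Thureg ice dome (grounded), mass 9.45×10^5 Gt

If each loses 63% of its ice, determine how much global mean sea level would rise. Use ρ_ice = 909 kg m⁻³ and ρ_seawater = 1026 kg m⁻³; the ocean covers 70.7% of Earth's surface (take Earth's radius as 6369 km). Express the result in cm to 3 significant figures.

≈ 161 cm

Luneg: 0.63 × 1420 km³ × (909/1026) = 792.6 km³ of water.
Lunith: 0.63 × 189 km³ × (909/1026) = 105.5 km³ of water.
Thureg: 0.63 × 9.45×10^5 Gt = 5.953×10^17 kg; dividing by ρ_w = 1026 kg m⁻³ gives 5.803×10^14 m³ of water.
Total added water ≈ 5.812×10^14 m³ over 3.60×10^14 m² → Δh = 1.61 m = 161 cm.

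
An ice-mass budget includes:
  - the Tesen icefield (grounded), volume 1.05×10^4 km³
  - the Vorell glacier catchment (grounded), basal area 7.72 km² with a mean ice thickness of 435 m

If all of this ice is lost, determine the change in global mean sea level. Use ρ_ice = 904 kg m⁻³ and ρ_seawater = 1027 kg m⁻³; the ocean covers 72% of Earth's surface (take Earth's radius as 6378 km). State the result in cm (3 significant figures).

Tesen: 1.05×10^4 km³ × (904/1027) = 9242 km³ of water.
Vorell: ice volume = 7.72 km² × 435 m = 3.358 km³; 3.358 × (904/1027) = 2.956 km³ of water.
Total added water ≈ 9.245×10^12 m³ over 3.68×10^14 m² → Δh = 0.0251 m = 2.51 cm.

≈ 2.51 cm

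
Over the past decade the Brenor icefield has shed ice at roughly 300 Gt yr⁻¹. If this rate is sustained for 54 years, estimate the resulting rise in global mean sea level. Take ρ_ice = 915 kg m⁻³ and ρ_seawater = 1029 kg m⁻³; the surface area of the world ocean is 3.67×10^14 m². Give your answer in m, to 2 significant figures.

Total mass lost = 300 Gt/yr × 54 yr = 1.620×10^4 Gt = 1.620×10^16 kg.
ρ_w = 1029 kg m⁻³, so water volume = 1.620×10^16 / 1029 = 1.574×10^13 m³.
Δh = 1.574×10^13 / 3.67×10^14 = 0.0429 m.

≈ 0.043 m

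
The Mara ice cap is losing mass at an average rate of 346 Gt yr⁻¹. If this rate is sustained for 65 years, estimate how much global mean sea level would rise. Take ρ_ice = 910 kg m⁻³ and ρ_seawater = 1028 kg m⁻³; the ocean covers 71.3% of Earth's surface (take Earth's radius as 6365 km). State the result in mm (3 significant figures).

≈ 60.3 mm

Total mass lost = 346 Gt/yr × 65 yr = 2.249×10^4 Gt = 2.249×10^16 kg.
ρ_w = 1028 kg m⁻³, so water volume = 2.249×10^16 / 1028 = 2.188×10^13 m³.
Δh = 2.188×10^13 / 3.63×10^14 = 0.0603 m = 60.3 mm.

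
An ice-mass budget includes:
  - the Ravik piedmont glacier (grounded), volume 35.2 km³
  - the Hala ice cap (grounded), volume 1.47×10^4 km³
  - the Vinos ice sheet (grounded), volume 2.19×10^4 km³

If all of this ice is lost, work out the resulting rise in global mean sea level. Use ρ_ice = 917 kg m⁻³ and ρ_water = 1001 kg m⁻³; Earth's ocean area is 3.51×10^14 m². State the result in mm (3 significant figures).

≈ 95.6 mm

Ravik: 35.2 km³ × (917/1001) = 32.25 km³ of water.
Hala: 1.47×10^4 km³ × (917/1001) = 1.347×10^4 km³ of water.
Vinos: 2.19×10^4 km³ × (917/1001) = 2.006×10^4 km³ of water.
Total added water ≈ 3.356×10^13 m³ over 3.51×10^14 m² → Δh = 0.0956 m = 95.6 mm.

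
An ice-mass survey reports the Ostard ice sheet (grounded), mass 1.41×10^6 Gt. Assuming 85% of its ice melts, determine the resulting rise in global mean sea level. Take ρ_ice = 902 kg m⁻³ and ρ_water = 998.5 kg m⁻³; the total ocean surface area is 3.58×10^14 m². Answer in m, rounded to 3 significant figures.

Ostard: 0.85 × 1.41×10^6 Gt = 1.198×10^18 kg; dividing by ρ_w = 998.5 kg m⁻³ gives 1.200×10^15 m³ of water.
Spread over 3.58×10^14 m² of ocean, Δh = 1.200×10^15 / 3.58×10^14 = 3.35 m.

≈ 3.35 m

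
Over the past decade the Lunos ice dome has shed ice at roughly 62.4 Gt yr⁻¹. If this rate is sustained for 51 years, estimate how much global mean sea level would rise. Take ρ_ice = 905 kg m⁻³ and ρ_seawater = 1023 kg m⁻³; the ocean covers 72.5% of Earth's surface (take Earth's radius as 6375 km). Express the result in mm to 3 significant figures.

Total mass lost = 62.4 Gt/yr × 51 yr = 3182 Gt = 3.182×10^15 kg.
ρ_w = 1023 kg m⁻³, so water volume = 3.182×10^15 / 1023 = 3.111×10^12 m³.
Δh = 3.111×10^12 / 3.70×10^14 = 8.40×10^-3 m = 8.40 mm.

≈ 8.40 mm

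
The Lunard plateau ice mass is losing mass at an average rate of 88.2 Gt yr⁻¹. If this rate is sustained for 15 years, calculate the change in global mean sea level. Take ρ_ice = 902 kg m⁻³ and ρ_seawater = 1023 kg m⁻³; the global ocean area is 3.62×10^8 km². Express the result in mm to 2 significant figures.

Total mass lost = 88.2 Gt/yr × 15 yr = 1323 Gt = 1.323×10^15 kg.
ρ_w = 1023 kg m⁻³, so water volume = 1.323×10^15 / 1023 = 1.293×10^12 m³.
Δh = 1.293×10^12 / 3.62×10^14 = 3.57×10^-3 m = 3.6 mm.

≈ 3.6 mm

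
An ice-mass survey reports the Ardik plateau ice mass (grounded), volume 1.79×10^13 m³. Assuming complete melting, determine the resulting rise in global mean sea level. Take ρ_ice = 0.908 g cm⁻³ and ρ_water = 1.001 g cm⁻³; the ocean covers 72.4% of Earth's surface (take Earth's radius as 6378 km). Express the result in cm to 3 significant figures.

Ardik: 1.79×10^13 m³ × (908/1001) = 1.624×10^13 m³ of water.
Spread over 3.70×10^14 m² of ocean, Δh = 1.624×10^13 / 3.70×10^14 = 0.0439 m = 4.39 cm.

≈ 4.39 cm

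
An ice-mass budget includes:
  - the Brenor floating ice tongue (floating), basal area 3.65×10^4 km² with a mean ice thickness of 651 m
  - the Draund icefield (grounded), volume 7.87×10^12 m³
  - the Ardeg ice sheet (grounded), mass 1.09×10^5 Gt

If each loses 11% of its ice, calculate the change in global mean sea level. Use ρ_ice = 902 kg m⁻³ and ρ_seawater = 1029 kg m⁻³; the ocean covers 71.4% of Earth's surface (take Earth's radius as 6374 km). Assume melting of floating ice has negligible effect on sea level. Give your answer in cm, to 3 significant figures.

≈ 3.40 cm

The Brenor floating ice tongue is floating and already displaces its own weight of water, so its melt adds essentially nothing to sea level.
Draund: 0.11 × 7.87×10^12 m³ × (902/1029) = 7.589×10^11 m³ of water.
Ardeg: 0.11 × 1.09×10^5 Gt = 1.199×10^16 kg; dividing by ρ_w = 1029 kg m⁻³ gives 1.165×10^13 m³ of water.
Total added water ≈ 1.241×10^13 m³ over 3.65×10^14 m² → Δh = 0.0340 m = 3.40 cm.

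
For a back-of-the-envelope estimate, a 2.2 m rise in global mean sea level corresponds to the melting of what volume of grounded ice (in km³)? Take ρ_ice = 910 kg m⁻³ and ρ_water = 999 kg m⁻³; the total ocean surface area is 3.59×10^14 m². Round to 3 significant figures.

Required water volume = Δh × A = 2.2 m × 3.59×10^14 m² = 7.898×10^14 m³ = 7.898×10^5 km³.
Ice volume = water volume × ρ_w/ρ_ice = 7.898×10^5 × 999/910 = 8.67×10^5 km³.

≈ 8.67×10^5 km³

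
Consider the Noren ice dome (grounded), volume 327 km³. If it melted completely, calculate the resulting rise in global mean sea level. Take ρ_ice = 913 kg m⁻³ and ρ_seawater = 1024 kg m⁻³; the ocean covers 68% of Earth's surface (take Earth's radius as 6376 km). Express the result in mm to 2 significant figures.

≈ 0.84 mm

Noren: 327 km³ × (913/1024) = 291.6 km³ of water.
Spread over 3.47×10^14 m² of ocean, Δh = 2.916×10^11 / 3.47×10^14 = 8.39×10^-4 m = 0.84 mm.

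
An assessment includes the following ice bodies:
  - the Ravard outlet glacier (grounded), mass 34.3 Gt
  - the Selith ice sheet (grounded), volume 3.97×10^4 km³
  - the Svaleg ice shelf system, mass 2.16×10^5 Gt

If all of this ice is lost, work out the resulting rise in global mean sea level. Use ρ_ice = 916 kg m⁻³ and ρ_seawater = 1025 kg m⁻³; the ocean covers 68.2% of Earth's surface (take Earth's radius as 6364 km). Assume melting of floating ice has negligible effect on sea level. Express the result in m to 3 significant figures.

Ravard: 34.3 Gt = 3.430×10^13 kg; dividing by ρ_w = 1025 kg m⁻³ gives 3.346×10^10 m³ of water.
Selith: 3.97×10^4 km³ × (916/1025) = 3.548×10^4 km³ of water.
The Svaleg ice shelf system is floating and already displaces its own weight of water, so its melt adds essentially nothing to sea level.
Total added water ≈ 3.551×10^13 m³ over 3.47×10^14 m² → Δh = 0.102 m.

≈ 0.102 m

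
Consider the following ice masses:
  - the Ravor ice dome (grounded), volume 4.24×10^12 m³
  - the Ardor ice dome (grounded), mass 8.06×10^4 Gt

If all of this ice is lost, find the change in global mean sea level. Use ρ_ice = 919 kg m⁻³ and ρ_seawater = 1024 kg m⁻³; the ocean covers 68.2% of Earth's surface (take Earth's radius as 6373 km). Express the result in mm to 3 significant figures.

Ravor: 4.24×10^12 m³ × (919/1024) = 3.805×10^12 m³ of water.
Ardor: 8.06×10^4 Gt = 8.060×10^16 kg; dividing by ρ_w = 1024 kg m⁻³ gives 7.871×10^13 m³ of water.
Total added water ≈ 8.252×10^13 m³ over 3.48×10^14 m² → Δh = 0.237 m = 237 mm.

≈ 237 mm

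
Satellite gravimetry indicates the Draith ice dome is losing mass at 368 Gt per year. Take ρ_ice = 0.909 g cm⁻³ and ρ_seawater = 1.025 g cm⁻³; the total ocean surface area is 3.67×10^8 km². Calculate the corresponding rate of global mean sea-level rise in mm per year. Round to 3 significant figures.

ρ_w = 1.025 g cm⁻³ = 1025 kg m⁻³. Annual water volume added = 368 Gt / ρ_w = 3.680×10^14 kg / 1025 kg m⁻³ = 3.590×10^11 m³.
Δh per year = 3.590×10^11 / 3.67×10^14 = 9.78×10^-4 m = 0.978 mm.

≈ 0.978 mm/yr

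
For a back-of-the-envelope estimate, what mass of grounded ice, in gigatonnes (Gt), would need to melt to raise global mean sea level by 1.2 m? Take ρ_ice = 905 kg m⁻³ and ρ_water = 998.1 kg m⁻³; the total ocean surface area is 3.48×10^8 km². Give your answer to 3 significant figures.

Required water volume = Δh × A = 1.2 m × 3.48×10^14 m² = 4.176×10^14 m³.
ρ_w = 998.1 kg m⁻³, so the mass of water = 4.176×10^14 m³ × 998.1 kg m⁻³ = 4.168×10^17 kg = 4.17×10^5 Gt (and the same mass of ice, by conservation).

≈ 4.17×10^5 Gt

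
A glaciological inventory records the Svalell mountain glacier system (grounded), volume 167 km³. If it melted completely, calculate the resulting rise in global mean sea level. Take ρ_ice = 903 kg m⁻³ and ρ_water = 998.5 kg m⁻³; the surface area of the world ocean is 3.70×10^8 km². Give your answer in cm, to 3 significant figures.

Svalell: 167 km³ × (903/998.5) = 151.0 km³ of water.
Spread over 3.70×10^14 m² of ocean, Δh = 1.510×10^11 / 3.70×10^14 = 4.08×10^-4 m = 0.0408 cm.

≈ 0.0408 cm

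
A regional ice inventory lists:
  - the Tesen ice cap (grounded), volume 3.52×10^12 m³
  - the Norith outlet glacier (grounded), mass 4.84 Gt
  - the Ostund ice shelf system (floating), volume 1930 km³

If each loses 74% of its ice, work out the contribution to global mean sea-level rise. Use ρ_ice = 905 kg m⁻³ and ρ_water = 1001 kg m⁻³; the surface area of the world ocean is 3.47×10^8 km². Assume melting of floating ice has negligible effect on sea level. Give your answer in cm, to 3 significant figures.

Tesen: 0.74 × 3.52×10^12 m³ × (905/1001) = 2.355×10^12 m³ of water.
Norith: 0.74 × 4.84 Gt = 3.582×10^12 kg; dividing by ρ_w = 1001 kg m⁻³ gives 3.578×10^9 m³ of water.
The Ostund ice shelf system is floating and already displaces its own weight of water, so its melt adds essentially nothing to sea level.
Total added water ≈ 2.359×10^12 m³ over 3.47×10^14 m² → Δh = 6.80×10^-3 m = 0.680 cm.

≈ 0.680 cm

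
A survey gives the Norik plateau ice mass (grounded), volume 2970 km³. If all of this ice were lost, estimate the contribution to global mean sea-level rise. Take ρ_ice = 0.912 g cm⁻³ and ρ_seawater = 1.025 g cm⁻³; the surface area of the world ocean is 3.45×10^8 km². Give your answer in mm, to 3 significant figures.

≈ 7.66 mm

Norik: 2970 km³ × (912/1025) = 2643 km³ of water.
Spread over 3.45×10^14 m² of ocean, Δh = 2.643×10^12 / 3.45×10^14 = 7.66×10^-3 m = 7.66 mm.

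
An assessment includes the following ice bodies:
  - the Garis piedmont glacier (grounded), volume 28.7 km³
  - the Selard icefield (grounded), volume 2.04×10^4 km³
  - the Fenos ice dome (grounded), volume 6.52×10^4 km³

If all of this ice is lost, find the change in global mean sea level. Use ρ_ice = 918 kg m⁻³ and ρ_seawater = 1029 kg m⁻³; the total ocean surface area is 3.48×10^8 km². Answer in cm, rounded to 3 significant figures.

≈ 22.0 cm

Garis: 28.7 km³ × (918/1029) = 25.60 km³ of water.
Selard: 2.04×10^4 km³ × (918/1029) = 1.820×10^4 km³ of water.
Fenos: 6.52×10^4 km³ × (918/1029) = 5.817×10^4 km³ of water.
Total added water ≈ 7.639×10^13 m³ over 3.48×10^14 m² → Δh = 0.220 m = 22.0 cm.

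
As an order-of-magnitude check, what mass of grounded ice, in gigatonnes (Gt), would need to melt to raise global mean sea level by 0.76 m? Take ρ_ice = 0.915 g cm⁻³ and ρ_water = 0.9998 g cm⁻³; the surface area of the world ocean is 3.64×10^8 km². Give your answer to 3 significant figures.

≈ 2.77×10^5 Gt

Required water volume = Δh × A = 0.76 m × 3.64×10^14 m² = 2.766×10^14 m³.
ρ_w = 0.9998 g cm⁻³ = 999.8 kg m⁻³, so the mass of water = 2.766×10^14 m³ × 999.8 kg m⁻³ = 2.766×10^17 kg = 2.77×10^5 Gt (and the same mass of ice, by conservation).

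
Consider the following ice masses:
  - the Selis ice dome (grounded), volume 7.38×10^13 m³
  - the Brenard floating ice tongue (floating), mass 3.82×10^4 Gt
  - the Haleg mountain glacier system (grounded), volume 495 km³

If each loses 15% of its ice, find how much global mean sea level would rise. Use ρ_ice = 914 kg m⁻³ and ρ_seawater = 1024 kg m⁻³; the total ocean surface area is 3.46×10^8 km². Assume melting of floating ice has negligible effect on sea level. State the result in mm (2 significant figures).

Selis: 0.15 × 7.38×10^13 m³ × (914/1024) = 9.881×10^12 m³ of water.
The Brenard floating ice tongue is floating and already displaces its own weight of water, so its melt adds essentially nothing to sea level.
Haleg: 0.15 × 495 km³ × (914/1024) = 66.27 km³ of water.
Total added water ≈ 9.947×10^12 m³ over 3.46×10^14 m² → Δh = 0.0287 m = 29 mm.

≈ 29 mm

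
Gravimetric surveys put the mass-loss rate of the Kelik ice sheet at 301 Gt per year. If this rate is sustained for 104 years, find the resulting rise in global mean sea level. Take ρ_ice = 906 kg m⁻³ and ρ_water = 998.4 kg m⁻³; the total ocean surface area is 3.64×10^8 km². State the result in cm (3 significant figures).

Total mass lost = 301 Gt/yr × 104 yr = 3.130×10^4 Gt = 3.130×10^16 kg.
ρ_w = 998.4 kg m⁻³, so water volume = 3.130×10^16 / 998.4 = 3.135×10^13 m³.
Δh = 3.135×10^13 / 3.64×10^14 = 0.0861 m = 8.61 cm.

≈ 8.61 cm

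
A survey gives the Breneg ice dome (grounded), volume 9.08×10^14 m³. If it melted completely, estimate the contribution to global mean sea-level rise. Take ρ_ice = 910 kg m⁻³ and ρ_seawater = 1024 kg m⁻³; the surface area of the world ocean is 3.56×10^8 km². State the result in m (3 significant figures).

Breneg: 9.08×10^14 m³ × (910/1024) = 8.069×10^14 m³ of water.
Spread over 3.56×10^14 m² of ocean, Δh = 8.069×10^14 / 3.56×10^14 = 2.27 m.

≈ 2.27 m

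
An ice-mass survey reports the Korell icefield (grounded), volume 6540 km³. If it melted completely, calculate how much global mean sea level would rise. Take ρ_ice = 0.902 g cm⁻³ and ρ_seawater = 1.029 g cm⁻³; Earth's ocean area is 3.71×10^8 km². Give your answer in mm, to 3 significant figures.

Korell: 6540 km³ × (902/1029) = 5733 km³ of water.
Spread over 3.71×10^14 m² of ocean, Δh = 5.733×10^12 / 3.71×10^14 = 0.0155 m = 15.5 mm.

≈ 15.5 mm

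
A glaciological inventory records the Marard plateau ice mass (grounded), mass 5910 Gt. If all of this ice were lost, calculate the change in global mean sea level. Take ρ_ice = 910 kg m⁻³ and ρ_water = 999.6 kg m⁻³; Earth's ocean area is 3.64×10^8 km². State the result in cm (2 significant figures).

≈ 1.6 cm

Marard: 5910 Gt = 5.910×10^15 kg; dividing by ρ_w = 999.6 kg m⁻³ gives 5.912×10^12 m³ of water.
Spread over 3.64×10^14 m² of ocean, Δh = 5.912×10^12 / 3.64×10^14 = 0.0162 m = 1.6 cm.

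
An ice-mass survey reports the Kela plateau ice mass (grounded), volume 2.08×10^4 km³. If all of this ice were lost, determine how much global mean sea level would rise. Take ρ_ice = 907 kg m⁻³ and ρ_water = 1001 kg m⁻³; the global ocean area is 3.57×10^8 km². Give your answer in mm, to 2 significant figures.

Kela: 2.08×10^4 km³ × (907/1001) = 1.885×10^4 km³ of water.
Spread over 3.57×10^14 m² of ocean, Δh = 1.885×10^13 / 3.57×10^14 = 0.0528 m = 53 mm.

≈ 53 mm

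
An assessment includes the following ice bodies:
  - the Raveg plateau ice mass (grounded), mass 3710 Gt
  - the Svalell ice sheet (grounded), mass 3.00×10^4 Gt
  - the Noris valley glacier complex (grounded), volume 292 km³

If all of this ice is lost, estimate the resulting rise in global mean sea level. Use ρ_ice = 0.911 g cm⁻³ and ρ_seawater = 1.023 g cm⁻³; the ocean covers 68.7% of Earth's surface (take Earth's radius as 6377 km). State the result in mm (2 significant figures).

≈ 95 mm

Raveg: 3710 Gt = 3.710×10^15 kg; dividing by ρ_w = 1.023 g cm⁻³ = 1023 kg m⁻³ gives 3.627×10^12 m³ of water.
Svalell: 3.00×10^4 Gt = 3.000×10^16 kg; dividing by ρ_w = 1023 kg m⁻³ gives 2.933×10^13 m³ of water.
Noris: 292 km³ × (911/1023) = 260.0 km³ of water.
Total added water ≈ 3.321×10^13 m³ over 3.51×10^14 m² → Δh = 0.0946 m = 95 mm.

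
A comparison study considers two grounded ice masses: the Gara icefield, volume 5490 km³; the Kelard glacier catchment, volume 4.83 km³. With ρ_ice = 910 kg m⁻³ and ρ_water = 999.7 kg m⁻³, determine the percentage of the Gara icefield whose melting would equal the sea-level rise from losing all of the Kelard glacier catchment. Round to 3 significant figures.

Equal sea-level rise means equal mass of meltwater, i.e. equal mass of ice lost.
Ice mass of Kelard: 4.395×10^12 kg; ice mass of Gara: 4.996×10^15 kg.
Fraction required = 4.395×10^12 / 4.996×10^15 = 8.80×10^-4 → 0.0880 %.

≈ 0.0880 %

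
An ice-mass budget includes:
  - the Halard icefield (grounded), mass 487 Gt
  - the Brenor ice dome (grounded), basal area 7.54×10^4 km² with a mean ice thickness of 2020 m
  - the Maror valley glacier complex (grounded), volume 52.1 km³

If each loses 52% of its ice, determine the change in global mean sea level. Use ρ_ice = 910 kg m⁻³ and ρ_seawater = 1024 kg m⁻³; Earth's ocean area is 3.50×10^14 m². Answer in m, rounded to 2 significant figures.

≈ 0.20 m

Halard: 0.52 × 487 Gt = 2.532×10^14 kg; dividing by ρ_w = 1024 kg m⁻³ gives 2.473×10^11 m³ of water.
Brenor: ice volume = 7.54×10^4 km² × 2020 m = 1.523×10^5 km³; 0.52 × 1.523×10^5 × (910/1024) = 7.038×10^4 km³ of water.
Maror: 0.52 × 52.1 km³ × (910/1024) = 24.08 km³ of water.
Total added water ≈ 7.065×10^13 m³ over 3.50×10^14 m² → Δh = 0.202 m.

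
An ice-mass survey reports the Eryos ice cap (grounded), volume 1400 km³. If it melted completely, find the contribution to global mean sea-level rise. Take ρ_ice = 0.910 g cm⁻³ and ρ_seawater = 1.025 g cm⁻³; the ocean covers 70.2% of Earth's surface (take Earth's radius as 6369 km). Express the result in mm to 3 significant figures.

Eryos: 1400 km³ × (910/1025) = 1243 km³ of water.
Spread over 3.58×10^14 m² of ocean, Δh = 1.243×10^12 / 3.58×10^14 = 3.47×10^-3 m = 3.47 mm.

≈ 3.47 mm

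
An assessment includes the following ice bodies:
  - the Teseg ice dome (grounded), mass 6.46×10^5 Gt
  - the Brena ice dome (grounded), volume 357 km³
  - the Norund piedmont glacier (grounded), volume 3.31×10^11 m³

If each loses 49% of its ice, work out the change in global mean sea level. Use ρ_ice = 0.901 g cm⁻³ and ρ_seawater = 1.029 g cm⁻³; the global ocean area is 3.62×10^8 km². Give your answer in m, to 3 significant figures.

≈ 0.851 m

Teseg: 0.49 × 6.46×10^5 Gt = 3.165×10^17 kg; dividing by ρ_w = 1.029 g cm⁻³ = 1029 kg m⁻³ gives 3.076×10^14 m³ of water.
Brena: 0.49 × 357 km³ × (901/1029) = 153.2 km³ of water.
Norund: 0.49 × 3.31×10^11 m³ × (901/1029) = 1.420×10^11 m³ of water.
Total added water ≈ 3.079×10^14 m³ over 3.62×10^14 m² → Δh = 0.851 m.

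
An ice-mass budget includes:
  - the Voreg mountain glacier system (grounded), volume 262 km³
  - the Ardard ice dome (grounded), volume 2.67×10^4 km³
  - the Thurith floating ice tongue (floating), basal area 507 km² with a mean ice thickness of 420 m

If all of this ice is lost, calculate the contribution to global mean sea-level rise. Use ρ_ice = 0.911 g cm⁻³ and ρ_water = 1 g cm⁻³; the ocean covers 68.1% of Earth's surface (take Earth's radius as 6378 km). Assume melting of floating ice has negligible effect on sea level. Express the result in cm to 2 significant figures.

Voreg: 262 km³ × (911/1000) = 238.7 km³ of water.
Ardard: 2.67×10^4 km³ × (911/1000) = 2.432×10^4 km³ of water.
The Thurith floating ice tongue is floating and already displaces its own weight of water, so its melt adds essentially nothing to sea level.
Total added water ≈ 2.456×10^13 m³ over 3.48×10^14 m² → Δh = 0.0706 m = 7.1 cm.

≈ 7.1 cm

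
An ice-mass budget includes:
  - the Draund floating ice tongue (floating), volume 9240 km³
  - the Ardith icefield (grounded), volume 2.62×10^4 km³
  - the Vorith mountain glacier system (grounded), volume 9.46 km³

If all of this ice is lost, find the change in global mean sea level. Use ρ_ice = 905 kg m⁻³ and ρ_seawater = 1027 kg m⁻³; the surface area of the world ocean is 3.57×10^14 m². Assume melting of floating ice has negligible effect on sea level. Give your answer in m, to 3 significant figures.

≈ 0.0647 m

The Draund floating ice tongue is floating and already displaces its own weight of water, so its melt adds essentially nothing to sea level.
Ardith: 2.62×10^4 km³ × (905/1027) = 2.309×10^4 km³ of water.
Vorith: 9.46 km³ × (905/1027) = 8.336 km³ of water.
Total added water ≈ 2.310×10^13 m³ over 3.57×10^14 m² → Δh = 0.0647 m.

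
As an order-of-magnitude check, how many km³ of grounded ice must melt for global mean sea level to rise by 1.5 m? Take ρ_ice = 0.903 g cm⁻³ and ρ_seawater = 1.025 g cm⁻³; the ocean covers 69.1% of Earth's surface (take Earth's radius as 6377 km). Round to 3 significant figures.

≈ 6.01×10^5 km³

Required water volume = Δh × A = 1.5 m × 3.53×10^14 m² = 5.297×10^14 m³ = 5.297×10^5 km³.
Ice volume = water volume × ρ_w/ρ_ice = 5.297×10^5 × 1025/903 = 6.01×10^5 km³.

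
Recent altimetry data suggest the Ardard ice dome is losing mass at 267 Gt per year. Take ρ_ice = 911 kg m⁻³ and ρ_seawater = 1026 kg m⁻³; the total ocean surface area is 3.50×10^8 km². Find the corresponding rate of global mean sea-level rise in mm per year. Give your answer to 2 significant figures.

ρ_w = 1026 kg m⁻³. Annual water volume added = 267 Gt / ρ_w = 2.670×10^14 kg / 1026 kg m⁻³ = 2.602×10^11 m³.
Δh per year = 2.602×10^11 / 3.50×10^14 = 7.44×10^-4 m = 0.74 mm.

≈ 0.74 mm/yr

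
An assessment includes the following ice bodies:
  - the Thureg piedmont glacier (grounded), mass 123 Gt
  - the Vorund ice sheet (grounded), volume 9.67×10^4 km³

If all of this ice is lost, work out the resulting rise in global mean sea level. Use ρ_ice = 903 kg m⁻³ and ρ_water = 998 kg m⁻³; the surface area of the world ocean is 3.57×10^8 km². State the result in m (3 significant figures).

≈ 0.245 m

Thureg: 123 Gt = 1.230×10^14 kg; dividing by ρ_w = 998 kg m⁻³ gives 1.232×10^11 m³ of water.
Vorund: 9.67×10^4 km³ × (903/998) = 8.750×10^4 km³ of water.
Total added water ≈ 8.762×10^13 m³ over 3.57×10^14 m² → Δh = 0.245 m.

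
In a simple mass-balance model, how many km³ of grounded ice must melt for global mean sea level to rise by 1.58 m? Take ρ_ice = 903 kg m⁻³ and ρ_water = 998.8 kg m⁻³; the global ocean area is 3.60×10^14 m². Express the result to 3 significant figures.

≈ 6.29×10^5 km³

Required water volume = Δh × A = 1.58 m × 3.60×10^14 m² = 5.688×10^14 m³ = 5.688×10^5 km³.
Ice volume = water volume × ρ_w/ρ_ice = 5.688×10^5 × 998.8/903 = 6.29×10^5 km³.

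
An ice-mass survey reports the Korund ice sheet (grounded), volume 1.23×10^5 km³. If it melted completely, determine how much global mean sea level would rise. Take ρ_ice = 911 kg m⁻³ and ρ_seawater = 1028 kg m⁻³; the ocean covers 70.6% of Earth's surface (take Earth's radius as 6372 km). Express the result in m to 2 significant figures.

Korund: 1.23×10^5 km³ × (911/1028) = 1.090×10^5 km³ of water.
Spread over 3.60×10^14 m² of ocean, Δh = 1.090×10^14 / 3.60×10^14 = 0.303 m.

≈ 0.30 m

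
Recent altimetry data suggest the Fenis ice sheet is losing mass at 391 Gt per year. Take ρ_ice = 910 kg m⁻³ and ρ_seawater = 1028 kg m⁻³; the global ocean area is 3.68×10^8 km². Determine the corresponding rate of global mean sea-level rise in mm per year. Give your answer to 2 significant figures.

≈ 1.0 mm/yr

ρ_w = 1028 kg m⁻³. Annual water volume added = 391 Gt / ρ_w = 3.910×10^14 kg / 1028 kg m⁻³ = 3.804×10^11 m³.
Δh per year = 3.804×10^11 / 3.68×10^14 = 1.03×10^-3 m = 1.0 mm.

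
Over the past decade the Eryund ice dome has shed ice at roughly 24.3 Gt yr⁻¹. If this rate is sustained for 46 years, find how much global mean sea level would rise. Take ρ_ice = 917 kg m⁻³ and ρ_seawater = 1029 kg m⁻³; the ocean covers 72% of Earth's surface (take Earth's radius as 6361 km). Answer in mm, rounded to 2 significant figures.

≈ 3.0 mm

Total mass lost = 24.3 Gt/yr × 46 yr = 1118 Gt = 1.118×10^15 kg.
ρ_w = 1029 kg m⁻³, so water volume = 1.118×10^15 / 1029 = 1.086×10^12 m³.
Δh = 1.086×10^12 / 3.66×10^14 = 2.97×10^-3 m = 3.0 mm.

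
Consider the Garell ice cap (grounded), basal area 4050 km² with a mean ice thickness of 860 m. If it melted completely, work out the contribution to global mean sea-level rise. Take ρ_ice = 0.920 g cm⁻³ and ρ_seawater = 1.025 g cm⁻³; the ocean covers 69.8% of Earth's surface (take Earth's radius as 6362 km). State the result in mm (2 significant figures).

Garell: ice volume = 4050 km² × 860 m = 3483 km³; 3483 × (920/1025) = 3126 km³ of water.
Spread over 3.55×10^14 m² of ocean, Δh = 3.126×10^12 / 3.55×10^14 = 8.81×10^-3 m = 8.8 mm.

≈ 8.8 mm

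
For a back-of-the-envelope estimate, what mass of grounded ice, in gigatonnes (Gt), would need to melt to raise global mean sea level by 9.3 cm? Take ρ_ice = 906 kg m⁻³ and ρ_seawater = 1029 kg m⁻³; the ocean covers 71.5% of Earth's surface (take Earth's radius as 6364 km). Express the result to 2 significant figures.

≈ 3.5×10^4 Gt

Required water volume = Δh × A = 0.093 m × 3.64×10^14 m² = 3.384×10^13 m³.
ρ_w = 1029 kg m⁻³, so the mass of water = 3.384×10^13 m³ × 1029 kg m⁻³ = 3.482×10^16 kg = 3.5×10^4 Gt (and the same mass of ice, by conservation).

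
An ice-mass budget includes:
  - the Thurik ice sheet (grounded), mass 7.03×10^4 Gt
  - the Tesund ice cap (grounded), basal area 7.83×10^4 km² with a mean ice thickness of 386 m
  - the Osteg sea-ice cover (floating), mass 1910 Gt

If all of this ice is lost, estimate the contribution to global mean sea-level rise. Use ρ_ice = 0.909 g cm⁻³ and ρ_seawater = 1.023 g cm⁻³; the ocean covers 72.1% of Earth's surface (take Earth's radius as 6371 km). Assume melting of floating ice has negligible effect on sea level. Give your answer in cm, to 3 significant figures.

≈ 26.0 cm

Thurik: 7.03×10^4 Gt = 7.030×10^16 kg; dividing by ρ_w = 1.023 g cm⁻³ = 1023 kg m⁻³ gives 6.872×10^13 m³ of water.
Tesund: ice volume = 7.83×10^4 km² × 386 m = 3.022×10^4 km³; 3.022×10^4 × (909/1023) = 2.686×10^4 km³ of water.
The Osteg sea-ice cover is floating and already displaces its own weight of water, so its melt adds essentially nothing to sea level.
Total added water ≈ 9.558×10^13 m³ over 3.68×10^14 m² → Δh = 0.260 m = 26.0 cm.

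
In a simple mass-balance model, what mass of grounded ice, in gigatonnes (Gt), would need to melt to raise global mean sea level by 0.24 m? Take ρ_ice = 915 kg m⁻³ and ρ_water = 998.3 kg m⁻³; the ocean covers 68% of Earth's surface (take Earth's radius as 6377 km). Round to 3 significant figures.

≈ 8.33×10^4 Gt

Required water volume = Δh × A = 0.24 m × 3.47×10^14 m² = 8.340×10^13 m³.
ρ_w = 998.3 kg m⁻³, so the mass of water = 8.340×10^13 m³ × 998.3 kg m⁻³ = 8.326×10^16 kg = 8.33×10^4 Gt (and the same mass of ice, by conservation).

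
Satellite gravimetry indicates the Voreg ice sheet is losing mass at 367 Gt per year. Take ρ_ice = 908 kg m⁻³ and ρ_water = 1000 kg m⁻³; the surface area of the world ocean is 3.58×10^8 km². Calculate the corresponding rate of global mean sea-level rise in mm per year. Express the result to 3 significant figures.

ρ_w = 1000 kg m⁻³. Annual water volume added = 367 Gt / ρ_w = 3.670×10^14 kg / 1000 kg m⁻³ = 3.670×10^11 m³.
Δh per year = 3.670×10^11 / 3.58×10^14 = 1.03×10^-3 m = 1.03 mm.

≈ 1.03 mm/yr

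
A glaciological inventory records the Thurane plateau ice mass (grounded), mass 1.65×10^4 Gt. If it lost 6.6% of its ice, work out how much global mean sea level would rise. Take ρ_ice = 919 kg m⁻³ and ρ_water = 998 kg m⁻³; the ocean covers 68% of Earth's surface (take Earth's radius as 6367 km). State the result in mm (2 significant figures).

≈ 3.1 mm

Thurane: 0.066 × 1.65×10^4 Gt = 1.089×10^15 kg; dividing by ρ_w = 998 kg m⁻³ gives 1.091×10^12 m³ of water.
Spread over 3.46×10^14 m² of ocean, Δh = 1.091×10^12 / 3.46×10^14 = 3.15×10^-3 m = 3.1 mm.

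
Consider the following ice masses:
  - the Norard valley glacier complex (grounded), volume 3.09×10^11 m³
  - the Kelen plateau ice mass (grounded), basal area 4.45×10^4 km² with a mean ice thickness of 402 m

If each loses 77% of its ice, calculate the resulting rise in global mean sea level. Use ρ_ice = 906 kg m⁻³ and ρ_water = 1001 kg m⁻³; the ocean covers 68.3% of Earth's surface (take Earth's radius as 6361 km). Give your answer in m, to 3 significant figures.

Norard: 0.77 × 3.09×10^11 m³ × (906/1001) = 2.153×10^11 m³ of water.
Kelen: ice volume = 4.45×10^4 km² × 402 m = 1.789×10^4 km³; 0.77 × 1.789×10^4 × (906/1001) = 1.247×10^4 km³ of water.
Total added water ≈ 1.268×10^13 m³ over 3.47×10^14 m² → Δh = 0.0365 m.

≈ 0.0365 m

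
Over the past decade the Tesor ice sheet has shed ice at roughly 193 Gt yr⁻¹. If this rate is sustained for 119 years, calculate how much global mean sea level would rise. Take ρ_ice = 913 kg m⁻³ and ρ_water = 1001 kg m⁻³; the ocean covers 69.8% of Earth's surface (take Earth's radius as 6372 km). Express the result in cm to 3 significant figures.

≈ 6.44 cm

Total mass lost = 193 Gt/yr × 119 yr = 2.297×10^4 Gt = 2.297×10^16 kg.
ρ_w = 1001 kg m⁻³, so water volume = 2.297×10^16 / 1001 = 2.294×10^13 m³.
Δh = 2.294×10^13 / 3.56×10^14 = 0.0644 m = 6.44 cm.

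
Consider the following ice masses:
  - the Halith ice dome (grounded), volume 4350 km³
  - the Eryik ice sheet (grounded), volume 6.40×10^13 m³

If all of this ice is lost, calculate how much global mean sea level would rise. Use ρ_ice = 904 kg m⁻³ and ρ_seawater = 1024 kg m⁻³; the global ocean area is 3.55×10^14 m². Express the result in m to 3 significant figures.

Halith: 4350 km³ × (904/1024) = 3840 km³ of water.
Eryik: 6.40×10^13 m³ × (904/1024) = 5.650×10^13 m³ of water.
Total added water ≈ 6.034×10^13 m³ over 3.55×10^14 m² → Δh = 0.170 m.

≈ 0.170 m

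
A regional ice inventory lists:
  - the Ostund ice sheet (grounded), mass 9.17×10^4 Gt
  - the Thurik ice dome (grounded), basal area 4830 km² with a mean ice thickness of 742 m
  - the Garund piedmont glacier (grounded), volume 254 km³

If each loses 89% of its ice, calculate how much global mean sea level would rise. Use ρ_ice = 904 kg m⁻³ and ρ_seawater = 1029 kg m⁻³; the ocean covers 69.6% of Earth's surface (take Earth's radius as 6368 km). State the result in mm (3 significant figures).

≈ 232 mm

Ostund: 0.89 × 9.17×10^4 Gt = 8.161×10^16 kg; dividing by ρ_w = 1029 kg m⁻³ gives 7.931×10^13 m³ of water.
Thurik: ice volume = 4830 km² × 742 m = 3584 km³; 0.89 × 3584 × (904/1029) = 2802 km³ of water.
Garund: 0.89 × 254 km³ × (904/1029) = 198.6 km³ of water.
Total added water ≈ 8.231×10^13 m³ over 3.55×10^14 m² → Δh = 0.232 m = 232 mm.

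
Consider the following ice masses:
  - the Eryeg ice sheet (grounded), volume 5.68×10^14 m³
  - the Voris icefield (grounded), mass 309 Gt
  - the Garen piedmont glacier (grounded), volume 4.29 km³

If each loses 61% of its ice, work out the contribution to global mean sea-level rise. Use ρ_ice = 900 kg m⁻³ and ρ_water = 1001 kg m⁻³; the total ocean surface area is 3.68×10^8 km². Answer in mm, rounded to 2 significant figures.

≈ 850 mm

Eryeg: 0.61 × 5.68×10^14 m³ × (900/1001) = 3.115×10^14 m³ of water.
Voris: 0.61 × 309 Gt = 1.885×10^14 kg; dividing by ρ_w = 1001 kg m⁻³ gives 1.883×10^11 m³ of water.
Garen: 0.61 × 4.29 km³ × (900/1001) = 2.353 km³ of water.
Total added water ≈ 3.117×10^14 m³ over 3.68×10^14 m² → Δh = 0.847 m = 850 mm.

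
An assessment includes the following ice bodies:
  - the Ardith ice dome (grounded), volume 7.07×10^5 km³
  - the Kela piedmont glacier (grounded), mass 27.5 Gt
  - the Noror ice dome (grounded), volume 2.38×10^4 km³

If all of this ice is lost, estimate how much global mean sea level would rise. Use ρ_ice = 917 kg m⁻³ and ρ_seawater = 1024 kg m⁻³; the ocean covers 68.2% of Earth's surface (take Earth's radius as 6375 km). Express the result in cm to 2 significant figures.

Ardith: 7.07×10^5 km³ × (917/1024) = 6.331×10^5 km³ of water.
Kela: 27.5 Gt = 2.750×10^13 kg; dividing by ρ_w = 1024 kg m⁻³ gives 2.686×10^10 m³ of water.
Noror: 2.38×10^4 km³ × (917/1024) = 2.131×10^4 km³ of water.
Total added water ≈ 6.545×10^14 m³ over 3.48×10^14 m² → Δh = 1.88 m = 190 cm.

≈ 190 cm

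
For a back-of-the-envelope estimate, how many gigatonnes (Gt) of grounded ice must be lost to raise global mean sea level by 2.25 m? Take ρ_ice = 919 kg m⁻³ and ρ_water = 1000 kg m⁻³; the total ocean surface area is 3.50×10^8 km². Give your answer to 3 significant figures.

Required water volume = Δh × A = 2.25 m × 3.50×10^14 m² = 7.875×10^14 m³.
ρ_w = 1000 kg m⁻³, so the mass of water = 7.875×10^14 m³ × 1000 kg m⁻³ = 7.875×10^17 kg = 7.88×10^5 Gt (and the same mass of ice, by conservation).

≈ 7.88×10^5 Gt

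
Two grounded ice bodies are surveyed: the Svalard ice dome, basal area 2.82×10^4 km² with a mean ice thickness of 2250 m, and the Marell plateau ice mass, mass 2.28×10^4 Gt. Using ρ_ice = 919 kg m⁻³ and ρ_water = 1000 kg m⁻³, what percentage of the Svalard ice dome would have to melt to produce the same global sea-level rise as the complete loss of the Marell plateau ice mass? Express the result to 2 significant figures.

≈ 39 %

Equal sea-level rise means equal mass of meltwater, i.e. equal mass of ice lost.
Ice mass of Marell: 2.280×10^16 kg; ice mass of Svalard: 5.831×10^16 kg.
Fraction required = 2.280×10^16 / 5.831×10^16 = 0.391 → 39 %.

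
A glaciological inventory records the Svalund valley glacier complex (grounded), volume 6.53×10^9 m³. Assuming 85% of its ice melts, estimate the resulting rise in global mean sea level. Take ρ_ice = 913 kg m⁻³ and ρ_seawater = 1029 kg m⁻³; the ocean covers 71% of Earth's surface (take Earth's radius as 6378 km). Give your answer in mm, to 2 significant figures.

Svalund: 0.85 × 6.53×10^9 m³ × (913/1029) = 4.925×10^9 m³ of water.
Spread over 3.63×10^14 m² of ocean, Δh = 4.925×10^9 / 3.63×10^14 = 1.36×10^-5 m = 0.014 mm.

≈ 0.014 mm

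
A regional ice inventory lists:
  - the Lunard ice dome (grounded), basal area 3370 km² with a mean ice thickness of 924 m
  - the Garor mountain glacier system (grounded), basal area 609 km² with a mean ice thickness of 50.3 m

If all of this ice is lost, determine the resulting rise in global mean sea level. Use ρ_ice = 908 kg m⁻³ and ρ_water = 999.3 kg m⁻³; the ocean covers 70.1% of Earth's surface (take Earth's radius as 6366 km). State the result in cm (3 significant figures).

≈ 0.800 cm

Lunard: ice volume = 3370 km² × 924 m = 3114 km³; 3114 × (908/999.3) = 2829 km³ of water.
Garor: ice volume = 609 km² × 50.3 m = 30.63 km³; 30.63 × (908/999.3) = 27.83 km³ of water.
Total added water ≈ 2.857×10^12 m³ over 3.57×10^14 m² → Δh = 8.00×10^-3 m = 0.800 cm.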